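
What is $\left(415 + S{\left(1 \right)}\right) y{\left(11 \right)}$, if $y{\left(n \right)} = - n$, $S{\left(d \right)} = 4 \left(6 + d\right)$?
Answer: $-4873$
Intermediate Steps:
$S{\left(d \right)} = 24 + 4 d$
$\left(415 + S{\left(1 \right)}\right) y{\left(11 \right)} = \left(415 + \left(24 + 4 \cdot 1\right)\right) \left(\left(-1\right) 11\right) = \left(415 + \left(24 + 4\right)\right) \left(-11\right) = \left(415 + 28\right) \left(-11\right) = 443 \left(-11\right) = -4873$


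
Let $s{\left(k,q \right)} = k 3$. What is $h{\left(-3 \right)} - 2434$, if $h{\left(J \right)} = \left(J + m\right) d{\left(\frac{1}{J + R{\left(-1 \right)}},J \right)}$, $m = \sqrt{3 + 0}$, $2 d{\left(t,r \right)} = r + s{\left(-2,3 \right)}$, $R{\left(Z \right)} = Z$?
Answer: $- \frac{4841}{2} - \frac{9 \sqrt{3}}{2} \approx -2428.3$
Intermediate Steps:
$s{\left(k,q \right)} = 3 k$
$d{\left(t,r \right)} = -3 + \frac{r}{2}$ ($d{\left(t,r \right)} = \frac{r + 3 \left(-2\right)}{2} = \frac{r - 6}{2} = \frac{-6 + r}{2} = -3 + \frac{r}{2}$)
$m = \sqrt{3} \approx 1.732$
$h{\left(J \right)} = \left(-3 + \frac{J}{2}\right) \left(J + \sqrt{3}\right)$ ($h{\left(J \right)} = \left(J + \sqrt{3}\right) \left(-3 + \frac{J}{2}\right) = \left(-3 + \frac{J}{2}\right) \left(J + \sqrt{3}\right)$)
$h{\left(-3 \right)} - 2434 = \frac{\left(-6 - 3\right) \left(-3 + \sqrt{3}\right)}{2} - 2434 = \frac{1}{2} \left(-9\right) \left(-3 + \sqrt{3}\right) - 2434 = \left(\frac{27}{2} - \frac{9 \sqrt{3}}{2}\right) - 2434 = - \frac{4841}{2} - \frac{9 \sqrt{3}}{2}$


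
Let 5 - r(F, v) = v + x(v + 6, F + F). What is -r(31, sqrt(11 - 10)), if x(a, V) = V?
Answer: 58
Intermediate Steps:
r(F, v) = 5 - v - 2*F (r(F, v) = 5 - (v + (F + F)) = 5 - (v + 2*F) = 5 + (-v - 2*F) = 5 - v - 2*F)
-r(31, sqrt(11 - 10)) = -(5 - sqrt(11 - 10) - 2*31) = -(5 - sqrt(1) - 62) = -(5 - 1*1 - 62) = -(5 - 1 - 62) = -1*(-58) = 58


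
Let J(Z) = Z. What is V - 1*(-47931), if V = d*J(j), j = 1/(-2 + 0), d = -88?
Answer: 47975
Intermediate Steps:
j = -½ (j = 1/(-2) = -½ ≈ -0.50000)
V = 44 (V = -88*(-½) = 44)
V - 1*(-47931) = 44 - 1*(-47931) = 44 + 47931 = 47975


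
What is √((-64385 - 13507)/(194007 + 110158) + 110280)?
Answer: 2*√2550669769988205/304165 ≈ 332.08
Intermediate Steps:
√((-64385 - 13507)/(194007 + 110158) + 110280) = √(-77892/304165 + 110280) = √(33543238308/304165) = 2*√2550669769988205/304165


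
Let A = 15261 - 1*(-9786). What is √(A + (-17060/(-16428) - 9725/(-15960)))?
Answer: √87348109249758/59052 ≈ 158.27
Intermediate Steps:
A = 25047 (A = 15261 + 9786 = 25047)
√(A + (-17060/(-16428) - 9725/(-15960))) = √(25047 + (-17060/(-16428) - 9725/(-15960))) = √(25047 + (-17060*(-1/16428) - 9725*(-1/15960))) = √(25047 + (4265/4107 + 1945/3192)) = √(25047 + 7200665/4369848) = √(109458783521/4369848) = √87348109249758/59052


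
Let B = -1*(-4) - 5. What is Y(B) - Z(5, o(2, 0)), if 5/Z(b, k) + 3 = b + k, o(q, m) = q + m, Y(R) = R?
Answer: -9/4 ≈ -2.2500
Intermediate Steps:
B = -1 (B = 4 - 5 = -1)
o(q, m) = m + q
Z(b, k) = 5/(-3 + b + k) (Z(b, k) = 5/(-3 + (b + k)) = 5/(-3 + b + k))
Y(B) - Z(5, o(2, 0)) = -1 - 5/(-3 + 5 + (0 + 2)) = -1 - 5/(-3 + 5 + 2) = -1 - 5/4 = -9/4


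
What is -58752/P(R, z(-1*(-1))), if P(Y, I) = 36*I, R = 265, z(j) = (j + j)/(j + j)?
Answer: -1632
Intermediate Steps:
z(j) = 1 (z(j) = (2*j)/((2*j)) = (2*j)*(1/(2*j)) = 1)
-58752/P(R, z(-1*(-1))) = -58752/(36*1) = -58752/36 = -58752*1/36 = -1632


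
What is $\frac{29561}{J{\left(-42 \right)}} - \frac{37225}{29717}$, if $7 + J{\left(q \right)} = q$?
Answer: $- \frac{125755466}{208019} \approx -604.54$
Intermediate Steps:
$J{\left(q \right)} = -7 + q$
$\frac{29561}{J{\left(-42 \right)}} - \frac{37225}{29717} = \frac{29561}{-7 - 42} - \frac{37225}{29717} = \frac{29561}{-49} - \frac{37225}{29717} = 29561 \left(- \frac{1}{49}\right) - \frac{37225}{29717} = - \frac{4223}{7} - \frac{37225}{29717} = - \frac{125755466}{208019}$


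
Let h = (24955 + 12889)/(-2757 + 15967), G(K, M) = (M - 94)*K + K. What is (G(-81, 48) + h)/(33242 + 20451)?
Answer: 24094147/354642265 ≈ 0.067939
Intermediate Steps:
G(K, M) = K + K*(-94 + M) (G(K, M) = (-94 + M)*K + K = K*(-94 + M) + K = K + K*(-94 + M))
h = 18922/6605 (h = 37844/13210 = 37844*(1/13210) = 18922/6605 ≈ 2.8648)
(G(-81, 48) + h)/(33242 + 20451) = (-81*(-93 + 48) + 18922/6605)/(33242 + 20451) = (-81*(-45) + 18922/6605)/53693 = (3645 + 18922/6605)*(1/53693) = (24094147/6605)*(1/53693) = 24094147/354642265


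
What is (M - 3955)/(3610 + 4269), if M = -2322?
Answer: -6277/7879 ≈ -0.79667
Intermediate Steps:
(M - 3955)/(3610 + 4269) = (-2322 - 3955)/(3610 + 4269) = -6277/7879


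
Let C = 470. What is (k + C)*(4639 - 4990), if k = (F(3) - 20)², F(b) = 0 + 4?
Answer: -254826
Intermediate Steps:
F(b) = 4
k = 256 (k = (4 - 20)² = (-16)² = 256)
(k + C)*(4639 - 4990) = (256 + 470)*(4639 - 4990) = 726*(-351) = -254826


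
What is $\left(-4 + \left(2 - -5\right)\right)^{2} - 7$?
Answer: $2$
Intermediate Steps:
$\left(-4 + \left(2 - -5\right)\right)^{2} - 7 = \left(-4 + \left(2 + 5\right)\right)^{2} - 7 = \left(-4 + 7\right)^{2} - 7 = 3^{2} - 7 = 9 - 7 = 2$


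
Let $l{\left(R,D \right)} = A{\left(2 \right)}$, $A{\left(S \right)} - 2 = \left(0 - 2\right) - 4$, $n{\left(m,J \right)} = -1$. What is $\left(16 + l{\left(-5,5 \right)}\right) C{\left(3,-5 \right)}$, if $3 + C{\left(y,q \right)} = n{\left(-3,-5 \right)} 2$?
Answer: $-60$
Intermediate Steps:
$A{\left(S \right)} = -4$ ($A{\left(S \right)} = 2 + \left(\left(0 - 2\right) - 4\right) = 2 - 6 = -4$)
$l{\left(R,D \right)} = -4$
$C{\left(y,q \right)} = -5$ ($C{\left(y,q \right)} = -3 - 2 = -5$)
$\left(16 + l{\left(-5,5 \right)}\right) C{\left(3,-5 \right)} = \left(16 - 4\right) \left(-5\right) = 12 \left(-5\right) = -60$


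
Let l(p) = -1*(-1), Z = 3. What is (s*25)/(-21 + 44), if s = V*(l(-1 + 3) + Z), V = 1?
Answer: 100/23 ≈ 4.3478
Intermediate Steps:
l(p) = 1
s = 4 (s = 1*(1 + 3) = 1*4 = 4)
(s*25)/(-21 + 44) = (4*25)/(-21 + 44) = 100/23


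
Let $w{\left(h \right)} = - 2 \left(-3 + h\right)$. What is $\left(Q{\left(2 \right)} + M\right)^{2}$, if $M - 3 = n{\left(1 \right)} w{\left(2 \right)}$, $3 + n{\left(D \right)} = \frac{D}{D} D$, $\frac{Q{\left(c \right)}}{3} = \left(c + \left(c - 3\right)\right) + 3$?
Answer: $121$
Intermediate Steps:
$Q{\left(c \right)} = 6 c$ ($Q{\left(c \right)} = 3 \left(\left(c + \left(c - 3\right)\right) + 3\right) = 3 \left(\left(c + \left(-3 + c\right)\right) + 3\right) = 3 \left(\left(-3 + 2 c\right) + 3\right) = 3 \cdot 2 c = 6 c$)
$n{\left(D \right)} = -3 + D$ ($n{\left(D \right)} = -3 + \frac{D}{D} D = -3 + 1 D = -3 + D$)
$w{\left(h \right)} = 6 - 2 h$
$M = -1$ ($M = 3 + \left(-3 + 1\right) \left(6 - 4\right) = 3 - 2 \left(6 - 4\right) = 3 - 4 = -1$)
$\left(Q{\left(2 \right)} + M\right)^{2} = \left(6 \cdot 2 - 1\right)^{2} = \left(12 - 1\right)^{2} = 11^{2} = 121$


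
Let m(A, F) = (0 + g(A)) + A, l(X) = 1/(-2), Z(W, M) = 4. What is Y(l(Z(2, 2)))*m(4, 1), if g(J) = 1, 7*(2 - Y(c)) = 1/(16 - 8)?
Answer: 555/56 ≈ 9.9107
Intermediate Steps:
l(X) = -½
Y(c) = 111/56 (Y(c) = 2 - 1/(7*(16 - 8)) = 2 - ⅐/8 = 2 - ⅐*⅛ = 2 - 1/56 = 111/56)
m(A, F) = 1 + A (m(A, F) = (0 + 1) + A = 1 + A)
Y(l(Z(2, 2)))*m(4, 1) = 111*(1 + 4)/56 = (111/56)*5 = 555/56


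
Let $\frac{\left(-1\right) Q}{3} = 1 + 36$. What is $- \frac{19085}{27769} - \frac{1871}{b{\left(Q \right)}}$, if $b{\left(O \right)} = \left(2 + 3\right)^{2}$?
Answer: $- \frac{52432924}{694225} \approx -75.527$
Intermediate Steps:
$Q = -111$ ($Q = - 3 \left(1 + 36\right) = \left(-3\right) 37 = -111$)
$b{\left(O \right)} = 25$ ($b{\left(O \right)} = 5^{2} = 25$)
$- \frac{19085}{27769} - \frac{1871}{b{\left(Q \right)}} = - \frac{19085}{27769} - \frac{1871}{25} = - \frac{52432924}{694225}$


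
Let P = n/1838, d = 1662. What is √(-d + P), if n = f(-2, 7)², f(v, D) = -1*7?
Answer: I*√5614551466/1838 ≈ 40.767*I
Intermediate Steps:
f(v, D) = -7
n = 49 (n = (-7)² = 49)
P = 49/1838 ≈ 0.026659
√(-d + P) = √(-1*1662 + 49/1838) = √(-1662 + 49/1838) = √(-3054707/1838) = I*√5614551466/1838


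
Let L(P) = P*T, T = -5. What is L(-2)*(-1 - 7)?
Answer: -80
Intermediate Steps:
L(P) = -5*P (L(P) = P*(-5) = -5*P)
L(-2)*(-1 - 7) = (-5*(-2))*(-1 - 7) = 10*(-8) = -80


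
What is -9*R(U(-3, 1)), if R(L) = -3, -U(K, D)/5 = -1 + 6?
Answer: 27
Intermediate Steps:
U(K, D) = -25 (U(K, D) = -5*(-1 + 6) = -5*5 = -25)
-9*R(U(-3, 1)) = -9*(-3) = 27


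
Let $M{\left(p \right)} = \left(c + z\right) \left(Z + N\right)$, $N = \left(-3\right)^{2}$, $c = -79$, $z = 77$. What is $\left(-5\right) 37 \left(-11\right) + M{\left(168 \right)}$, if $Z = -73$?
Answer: $2163$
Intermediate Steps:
$N = 9$
$M{\left(p \right)} = 128$ ($M{\left(p \right)} = \left(-79 + 77\right) \left(-73 + 9\right) = \left(-2\right) \left(-64\right) = 128$)
$\left(-5\right) 37 \left(-11\right) + M{\left(168 \right)} = \left(-5\right) 37 \left(-11\right) + 128 = \left(-185\right) \left(-11\right) + 128 = 2035 + 128 = 2163$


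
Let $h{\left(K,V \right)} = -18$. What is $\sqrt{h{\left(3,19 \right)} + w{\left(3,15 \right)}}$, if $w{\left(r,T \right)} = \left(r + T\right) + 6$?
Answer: $\sqrt{6} \approx 2.4495$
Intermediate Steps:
$w{\left(r,T \right)} = 6 + T + r$ ($w{\left(r,T \right)} = \left(T + r\right) + 6 = 6 + T + r$)
$\sqrt{h{\left(3,19 \right)} + w{\left(3,15 \right)}} = \sqrt{-18 + \left(6 + 15 + 3\right)} = \sqrt{-18 + 24} = \sqrt{6}$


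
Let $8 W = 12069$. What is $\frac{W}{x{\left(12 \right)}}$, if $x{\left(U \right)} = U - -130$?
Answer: $\frac{12069}{1136} \approx 10.624$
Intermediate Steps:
$x{\left(U \right)} = 130 + U$ ($x{\left(U \right)} = U + 130 = 130 + U$)
$W = \frac{12069}{8}$ ($W = \frac{1}{8} \cdot 12069 = \frac{12069}{8} \approx 1508.6$)
$\frac{W}{x{\left(12 \right)}} = \frac{12069}{8 \left(130 + 12\right)} = \frac{12069}{8 \cdot 142} = \frac{12069}{8} \cdot \frac{1}{142} = \frac{12069}{1136}$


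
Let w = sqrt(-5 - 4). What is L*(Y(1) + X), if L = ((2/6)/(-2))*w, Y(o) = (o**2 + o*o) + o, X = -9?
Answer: 3*I ≈ 3.0*I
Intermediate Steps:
w = 3*I (w = sqrt(-9) = 3*I ≈ 3.0*I)
Y(o) = o + 2*o**2 (Y(o) = (o**2 + o**2) + o = 2*o**2 + o = o + 2*o**2)
L = -I/2 (L = ((2/6)/(-2))*(3*I) = ((2*(1/6))*(-1/2))*(3*I) = ((1/3)*(-1/2))*(3*I) = -I/2 ≈ -0.5*I)
L*(Y(1) + X) = (-I/2)*(1*(1 + 2*1) - 9) = (-I/2)*(1*(1 + 2) - 9) = (-I/2)*(1*3 - 9) = (-I/2)*(3 - 9) = -I/2*(-6) = 3*I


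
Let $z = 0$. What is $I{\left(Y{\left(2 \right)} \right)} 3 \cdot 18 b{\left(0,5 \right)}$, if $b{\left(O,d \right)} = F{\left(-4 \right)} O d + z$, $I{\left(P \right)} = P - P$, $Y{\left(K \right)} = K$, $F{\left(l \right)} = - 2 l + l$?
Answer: $0$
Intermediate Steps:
$F{\left(l \right)} = - l$
$I{\left(P \right)} = 0$
$b{\left(O,d \right)} = 4 O d$ ($b{\left(O,d \right)} = \left(-1\right) \left(-4\right) O d + 0 = 4 O d + 0 = 4 O d$)
$I{\left(Y{\left(2 \right)} \right)} 3 \cdot 18 b{\left(0,5 \right)} = 0 \cdot 3 \cdot 18 \cdot 4 \cdot 0 \cdot 5 = 0 \cdot 18 \cdot 0 = 0 \cdot 0 = 0$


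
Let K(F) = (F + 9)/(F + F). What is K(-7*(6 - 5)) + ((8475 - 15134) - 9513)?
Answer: -113205/7 ≈ -16172.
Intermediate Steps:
K(F) = (9 + F)/(2*F) (K(F) = (9 + F)/((2*F)) = (9 + F)*(1/(2*F)) = (9 + F)/(2*F))
K(-7*(6 - 5)) + ((8475 - 15134) - 9513) = (9 - 7*(6 - 5))/(2*((-7*(6 - 5)))) + ((8475 - 15134) - 9513) = (9 - 7*1)/(2*((-7*1))) + (-6659 - 9513) = (½)*(9 - 7)/(-7) - 16172 = (½)*(-⅐)*2 - 16172 = -⅐ - 16172 = -113205/7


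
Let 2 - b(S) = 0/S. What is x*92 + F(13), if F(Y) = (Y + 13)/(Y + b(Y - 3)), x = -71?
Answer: -97954/15 ≈ -6530.3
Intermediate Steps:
b(S) = 2 (b(S) = 2 - 0/S = 2 - 1*0 = 2 + 0 = 2)
F(Y) = (13 + Y)/(2 + Y) (F(Y) = (Y + 13)/(Y + 2) = (13 + Y)/(2 + Y))
x*92 + F(13) = -71*92 + (13 + 13)/(2 + 13) = -6532 + 26/15 = -97954/15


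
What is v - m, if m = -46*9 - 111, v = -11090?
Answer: -10565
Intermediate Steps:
m = -525 (m = -414 - 111 = -525)
v - m = -11090 - 1*(-525) = -11090 + 525 = -10565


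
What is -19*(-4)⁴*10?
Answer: -48640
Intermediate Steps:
-19*(-4)⁴*10 = -19*256*10 = -4864*10 = -48640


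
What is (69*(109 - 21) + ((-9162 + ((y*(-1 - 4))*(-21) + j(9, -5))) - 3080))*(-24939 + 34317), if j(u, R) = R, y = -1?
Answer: -58893840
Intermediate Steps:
(69*(109 - 21) + ((-9162 + ((y*(-1 - 4))*(-21) + j(9, -5))) - 3080))*(-24939 + 34317) = (69*(109 - 21) + ((-9162 + (-(-1 - 4)*(-21) - 5)) - 3080))*(-24939 + 34317) = (69*88 + ((-9162 + (-1*(-5)*(-21) - 5)) - 3080))*9378 = (6072 + ((-9162 + (5*(-21) - 5)) - 3080))*9378 = (6072 + ((-9162 + (-105 - 5)) - 3080))*9378 = (6072 + ((-9162 - 110) - 3080))*9378 = (6072 + (-9272 - 3080))*9378 = (6072 - 12352)*9378 = -6280*9378 = -58893840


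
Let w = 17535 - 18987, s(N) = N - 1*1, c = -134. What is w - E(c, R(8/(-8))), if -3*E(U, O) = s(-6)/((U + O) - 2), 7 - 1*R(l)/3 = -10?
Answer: -370253/255 ≈ -1452.0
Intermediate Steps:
R(l) = 51 (R(l) = 21 - 3*(-10) = 21 + 30 = 51)
s(N) = -1 + N (s(N) = N - 1 = -1 + N)
E(U, O) = 7/(3*(-2 + O + U)) (E(U, O) = -(-1 - 6)/(3*((U + O) - 2)) = -(-7)/(3*((O + U) - 2)) = -(-7)/(3*(-2 + O + U)) = 7/(3*(-2 + O + U)))
w = -1452
w - E(c, R(8/(-8))) = -1452 - 7/(3*(-2 + 51 - 134)) = -1452 - 7/(3*(-85)) = -1452 - 7*(-1)/(3*85) = -1452 - 1*(-7/255) = -1452 + 7/255 = -370253/255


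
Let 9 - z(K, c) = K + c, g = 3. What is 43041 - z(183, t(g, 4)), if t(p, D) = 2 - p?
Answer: 43214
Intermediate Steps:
z(K, c) = 9 - K - c (z(K, c) = 9 - (K + c) = 9 + (-K - c) = 9 - K - c)
43041 - z(183, t(g, 4)) = 43041 - (9 - 1*183 - (2 - 1*3)) = 43041 - (9 - 183 - (2 - 3)) = 43041 - (9 - 183 - 1*(-1)) = 43041 - (9 - 183 + 1) = 43041 - 1*(-173) = 43041 + 173 = 43214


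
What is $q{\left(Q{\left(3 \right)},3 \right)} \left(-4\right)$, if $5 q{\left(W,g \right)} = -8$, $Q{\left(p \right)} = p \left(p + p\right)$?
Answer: $\frac{32}{5} \approx 6.4$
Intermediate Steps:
$Q{\left(p \right)} = 2 p^{2}$ ($Q{\left(p \right)} = p 2 p = 2 p^{2}$)
$q{\left(W,g \right)} = - \frac{8}{5}$ ($q{\left(W,g \right)} = \frac{1}{5} \left(-8\right) = - \frac{8}{5}$)
$q{\left(Q{\left(3 \right)},3 \right)} \left(-4\right) = \left(- \frac{8}{5}\right) \left(-4\right) = \frac{32}{5}$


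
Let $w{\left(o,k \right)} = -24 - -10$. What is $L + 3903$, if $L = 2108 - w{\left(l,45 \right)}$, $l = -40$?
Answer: $6025$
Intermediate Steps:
$w{\left(o,k \right)} = -14$ ($w{\left(o,k \right)} = -24 + 10 = -14$)
$L = 2122$ ($L = 2108 - -14 = 2108 + 14 = 2122$)
$L + 3903 = 2122 + 3903 = 6025$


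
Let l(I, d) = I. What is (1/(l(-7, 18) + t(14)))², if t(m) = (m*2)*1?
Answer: 1/441 ≈ 0.0022676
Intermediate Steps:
t(m) = 2*m (t(m) = (2*m)*1 = 2*m)
(1/(l(-7, 18) + t(14)))² = (1/(-7 + 2*14))² = (1/(-7 + 28))² = (1/21)² = 1/441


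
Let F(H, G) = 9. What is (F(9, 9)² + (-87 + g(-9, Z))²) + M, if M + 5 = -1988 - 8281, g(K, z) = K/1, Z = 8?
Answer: -977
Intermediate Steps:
g(K, z) = K (g(K, z) = K*1 = K)
M = -10274 (M = -5 + (-1988 - 8281) = -5 - 10269 = -10274)
(F(9, 9)² + (-87 + g(-9, Z))²) + M = (9² + (-87 - 9)²) - 10274 = (81 + (-96)²) - 10274 = (81 + 9216) - 10274 = 9297 - 10274 = -977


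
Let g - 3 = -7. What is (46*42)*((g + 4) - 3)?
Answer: -5796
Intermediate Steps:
g = -4 (g = 3 - 7 = -4)
(46*42)*((g + 4) - 3) = (46*42)*((-4 + 4) - 3) = 1932*(0 - 3) = 1932*(-3) = -5796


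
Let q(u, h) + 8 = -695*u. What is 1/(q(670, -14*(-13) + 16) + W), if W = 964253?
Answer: 1/498595 ≈ 2.0056e-6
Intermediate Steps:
q(u, h) = -8 - 695*u
1/(q(670, -14*(-13) + 16) + W) = 1/((-8 - 695*670) + 964253) = 1/((-8 - 465650) + 964253) = 1/(-465658 + 964253) = 1/498595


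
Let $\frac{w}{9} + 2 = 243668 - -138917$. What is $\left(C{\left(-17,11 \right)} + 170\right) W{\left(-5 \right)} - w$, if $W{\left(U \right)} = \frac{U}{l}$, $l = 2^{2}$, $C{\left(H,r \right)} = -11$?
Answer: $- \frac{13773783}{4} \approx -3.4434 \cdot 10^{6}$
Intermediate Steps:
$l = 4$
$W{\left(U \right)} = \frac{U}{4}$
$w = 3443247$ ($w = -18 + 9 \left(243668 - -138917\right) = -18 + 9 \left(243668 + 138917\right) = -18 + 9 \cdot 382585 = -18 + 3443265 = 3443247$)
$\left(C{\left(-17,11 \right)} + 170\right) W{\left(-5 \right)} - w = \left(-11 + 170\right) \frac{1}{4} \left(-5\right) - 3443247 = 159 \left(- \frac{5}{4}\right) - 3443247 = - \frac{795}{4} - 3443247 = - \frac{13773783}{4}$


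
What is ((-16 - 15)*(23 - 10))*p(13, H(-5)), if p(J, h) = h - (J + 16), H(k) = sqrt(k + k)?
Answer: 11687 - 403*I*sqrt(10) ≈ 11687.0 - 1274.4*I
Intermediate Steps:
H(k) = sqrt(2)*sqrt(k) (H(k) = sqrt(2*k) = sqrt(2)*sqrt(k))
p(J, h) = -16 + h - J (p(J, h) = h - (16 + J) = h + (-16 - J) = -16 + h - J)
((-16 - 15)*(23 - 10))*p(13, H(-5)) = ((-16 - 15)*(23 - 10))*(-16 + sqrt(2)*sqrt(-5) - 1*13) = (-31*13)*(-16 + sqrt(2)*(I*sqrt(5)) - 13) = -403*(-16 + I*sqrt(10) - 13) = -403*(-29 + I*sqrt(10)) = 11687 - 403*I*sqrt(10)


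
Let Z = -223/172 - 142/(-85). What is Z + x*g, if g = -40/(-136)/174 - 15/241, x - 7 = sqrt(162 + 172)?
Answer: -15258127/306537540 - 43165*sqrt(334)/712878 ≈ -1.1564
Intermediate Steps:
Z = 5469/14620 (Z = -223*1/172 - 142*(-1/85) = -223/172 + 142/85 = 5469/14620 ≈ 0.37408)
x = 7 + sqrt(334) (x = 7 + sqrt(162 + 172) = 7 + sqrt(334) ≈ 25.276)
g = -43165/712878 (g = -40*(-1/136)*(1/174) - 15*1/241 = (5/17)*(1/174) - 15/241 = 5/2958 - 15/241 = -43165/712878 ≈ -0.060550)
Z + x*g = 5469/14620 + (7 + sqrt(334))*(-43165/712878) = 5469/14620 + (-302155/712878 - 43165*sqrt(334)/712878) = -15258127/306537540 - 43165*sqrt(334)/712878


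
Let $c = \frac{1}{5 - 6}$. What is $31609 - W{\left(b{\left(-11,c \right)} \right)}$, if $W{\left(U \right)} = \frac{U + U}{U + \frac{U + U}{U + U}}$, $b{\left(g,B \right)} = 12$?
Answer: $\frac{410893}{13} \approx 31607.0$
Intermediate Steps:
$c = -1$ ($c = \frac{1}{-1} = -1$)
$W{\left(U \right)} = \frac{2 U}{1 + U}$ ($W{\left(U \right)} = \frac{2 U}{U + \frac{2 U}{2 U}} = \frac{2 U}{U + 2 U \frac{1}{2 U}} = \frac{2 U}{U + 1} = \frac{2 U}{1 + U}$)
$31609 - W{\left(b{\left(-11,c \right)} \right)} = 31609 - 2 \cdot 12 \frac{1}{1 + 12} = 31609 - 2 \cdot 12 \cdot \frac{1}{13} = 31609 - \frac{24}{13} = \frac{410893}{13}$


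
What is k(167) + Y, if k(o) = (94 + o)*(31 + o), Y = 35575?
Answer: 87253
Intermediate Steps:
k(o) = (31 + o)*(94 + o)
k(167) + Y = (2914 + 167**2 + 125*167) + 35575 = (2914 + 27889 + 20875) + 35575 = 51678 + 35575 = 87253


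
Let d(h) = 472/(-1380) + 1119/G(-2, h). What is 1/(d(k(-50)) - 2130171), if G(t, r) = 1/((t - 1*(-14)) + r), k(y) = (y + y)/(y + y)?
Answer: -345/729890398 ≈ -4.7267e-7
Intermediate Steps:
k(y) = 1 (k(y) = (2*y)/((2*y)) = (2*y)*(1/(2*y)) = 1)
G(t, r) = 1/(14 + r + t) (G(t, r) = 1/((t + 14) + r) = 1/((14 + t) + r) = 1/(14 + r + t))
d(h) = 4632542/345 + 1119*h (d(h) = 472/(-1380) + 1119/(1/(14 + h - 2)) = 472*(-1/1380) + 1119/(1/(12 + h)) = -118/345 + 1119*(12 + h) = -118/345 + (13428 + 1119*h) = 4632542/345 + 1119*h)
1/(d(k(-50)) - 2130171) = 1/((4632542/345 + 1119*1) - 2130171) = 1/((4632542/345 + 1119) - 2130171) = 1/(5018597/345 - 2130171) = 1/(-729890398/345) = -345/729890398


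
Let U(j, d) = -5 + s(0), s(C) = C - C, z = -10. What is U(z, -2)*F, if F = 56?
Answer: -280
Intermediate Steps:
s(C) = 0
U(j, d) = -5 (U(j, d) = -5 + 0 = -5)
U(z, -2)*F = -5*56 = -280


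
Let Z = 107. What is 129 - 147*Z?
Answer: -15600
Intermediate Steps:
129 - 147*Z = 129 - 147*107 = 129 - 15729 = -15600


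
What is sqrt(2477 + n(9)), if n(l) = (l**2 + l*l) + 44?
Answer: sqrt(2683) ≈ 51.798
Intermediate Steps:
n(l) = 44 + 2*l**2 (n(l) = (l**2 + l**2) + 44 = 2*l**2 + 44 = 44 + 2*l**2)
sqrt(2477 + n(9)) = sqrt(2477 + (44 + 2*9**2)) = sqrt(2477 + (44 + 2*81)) = sqrt(2477 + (44 + 162)) = sqrt(2477 + 206) = sqrt(2683)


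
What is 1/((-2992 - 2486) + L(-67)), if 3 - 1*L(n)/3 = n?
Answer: -1/5268 ≈ -0.00018983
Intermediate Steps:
L(n) = 9 - 3*n
1/((-2992 - 2486) + L(-67)) = 1/((-2992 - 2486) + (9 - 3*(-67))) = 1/(-5478 + (9 + 201)) = 1/(-5478 + 210) = 1/(-5268) = -1/5268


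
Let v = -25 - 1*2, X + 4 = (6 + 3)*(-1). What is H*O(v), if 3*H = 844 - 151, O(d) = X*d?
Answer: 81081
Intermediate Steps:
X = -13 (X = -4 + (6 + 3)*(-1) = -4 + 9*(-1) = -4 - 9 = -13)
v = -27 (v = -25 - 2 = -27)
O(d) = -13*d
H = 231 (H = (844 - 151)/3 = (⅓)*693 = 231)
H*O(v) = 231*(-13*(-27)) = 231*351 = 81081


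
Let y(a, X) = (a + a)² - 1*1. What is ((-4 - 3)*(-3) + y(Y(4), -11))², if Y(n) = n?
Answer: 7056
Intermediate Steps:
y(a, X) = -1 + 4*a² (y(a, X) = (2*a)² - 1 = 4*a² - 1 = -1 + 4*a²)
((-4 - 3)*(-3) + y(Y(4), -11))² = ((-4 - 3)*(-3) + (-1 + 4*4²))² = (-7*(-3) + (-1 + 4*16))² = (21 + (-1 + 64))² = (21 + 63)² = 84² = 7056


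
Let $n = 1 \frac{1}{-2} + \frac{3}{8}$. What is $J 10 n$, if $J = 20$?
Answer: $-25$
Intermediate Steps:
$n = - \frac{1}{8}$ ($n = 1 \left(- \frac{1}{2}\right) + 3 \cdot \frac{1}{8} = - \frac{1}{2} + \frac{3}{8} = - \frac{1}{8} \approx -0.125$)
$J 10 n = 20 \cdot 10 \left(- \frac{1}{8}\right) = 200 \left(- \frac{1}{8}\right) = -25$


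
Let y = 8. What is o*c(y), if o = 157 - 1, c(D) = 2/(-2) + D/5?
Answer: 468/5 ≈ 93.600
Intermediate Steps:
c(D) = -1 + D/5 (c(D) = 2*(-½) + D*(⅕) = -1 + D/5)
o = 156
o*c(y) = 156*(-1 + (⅕)*8) = 156*(-1 + 8/5) = 156*(⅗) = 468/5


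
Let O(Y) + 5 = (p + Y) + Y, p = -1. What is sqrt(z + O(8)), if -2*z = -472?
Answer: sqrt(246) ≈ 15.684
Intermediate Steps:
z = 236 (z = -1/2*(-472) = 236)
O(Y) = -6 + 2*Y (O(Y) = -5 + ((-1 + Y) + Y) = -5 + (-1 + 2*Y) = -6 + 2*Y)
sqrt(z + O(8)) = sqrt(236 + (-6 + 2*8)) = sqrt(236 + (-6 + 16)) = sqrt(236 + 10) = sqrt(246)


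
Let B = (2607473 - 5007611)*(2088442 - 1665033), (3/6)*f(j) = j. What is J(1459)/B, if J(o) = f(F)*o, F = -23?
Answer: 33557/508120015221 ≈ 6.6041e-8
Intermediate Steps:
f(j) = 2*j
J(o) = -46*o (J(o) = (2*(-23))*o = -46*o)
B = -1016240030442 (B = -2400138*423409 = -1016240030442)
J(1459)/B = -46*1459/(-1016240030442) = -67114*(-1/1016240030442) = 33557/508120015221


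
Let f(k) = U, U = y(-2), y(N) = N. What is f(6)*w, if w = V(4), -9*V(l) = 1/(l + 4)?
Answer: 1/36 ≈ 0.027778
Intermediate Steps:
U = -2
V(l) = -1/(9*(4 + l)) (V(l) = -1/(9*(l + 4)) = -1/(9*(4 + l)))
f(k) = -2
w = -1/72 (w = -1/(36 + 9*4) = -1/(36 + 36) = -1/72 ≈ -0.013889)
f(6)*w = -2*(-1/72) = 1/36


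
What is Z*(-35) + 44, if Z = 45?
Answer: -1531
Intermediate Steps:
Z*(-35) + 44 = 45*(-35) + 44 = -1575 + 44 = -1531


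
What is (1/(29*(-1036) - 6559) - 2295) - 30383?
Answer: -1196112835/36603 ≈ -32678.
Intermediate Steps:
(1/(29*(-1036) - 6559) - 2295) - 30383 = (1/(-30044 - 6559) - 2295) - 30383 = (1/(-36603) - 2295) - 30383 = (-1/36603 - 2295) - 30383 = -84003886/36603 - 30383 = -1196112835/36603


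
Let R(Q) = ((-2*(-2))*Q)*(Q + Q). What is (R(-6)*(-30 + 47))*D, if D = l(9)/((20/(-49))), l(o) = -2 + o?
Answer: -419832/5 ≈ -83966.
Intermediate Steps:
D = -343/20 (D = (-2 + 9)/((20/(-49))) = 7/((20*(-1/49))) = 7/(-20/49) = 7*(-49/20) = -343/20 ≈ -17.150)
R(Q) = 8*Q² (R(Q) = (4*Q)*(2*Q) = 8*Q²)
(R(-6)*(-30 + 47))*D = ((8*(-6)²)*(-30 + 47))*(-343/20) = ((8*36)*17)*(-343/20) = (288*17)*(-343/20) = 4896*(-343/20) = -419832/5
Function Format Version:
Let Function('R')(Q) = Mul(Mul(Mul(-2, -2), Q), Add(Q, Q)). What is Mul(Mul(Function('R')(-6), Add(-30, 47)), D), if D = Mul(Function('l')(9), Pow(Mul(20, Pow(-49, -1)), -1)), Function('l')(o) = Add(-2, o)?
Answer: Rational(-419832, 5) ≈ -83966.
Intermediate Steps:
D = Rational(-343, 20) (D = Mul(Add(-2, 9), Pow(Mul(20, Pow(-49, -1)), -1)) = Mul(7, Pow(Mul(20, Rational(-1, 49)), -1)) = Mul(7, Pow(Rational(-20, 49), -1)) = Mul(7, Rational(-49, 20)) = Rational(-343, 20) ≈ -17.150)
Function('R')(Q) = Mul(8, Pow(Q, 2)) (Function('R')(Q) = Mul(Mul(4, Q), Mul(2, Q)) = Mul(8, Pow(Q, 2)))
Mul(Mul(Function('R')(-6), Add(-30, 47)), D) = Mul(Mul(Mul(8, Pow(-6, 2)), Add(-30, 47)), Rational(-343, 20)) = Mul(Mul(Mul(8, 36), 17), Rational(-343, 20)) = Mul(Mul(288, 17), Rational(-343, 20)) = Mul(4896, Rational(-343, 20)) = Rational(-419832, 5)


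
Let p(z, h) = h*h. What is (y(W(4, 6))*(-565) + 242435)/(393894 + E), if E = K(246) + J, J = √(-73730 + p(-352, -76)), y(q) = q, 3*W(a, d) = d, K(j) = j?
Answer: 47553976350/77673203777 - 241305*I*√67954/155346407554 ≈ 0.61223 - 0.00040492*I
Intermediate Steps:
p(z, h) = h²
W(a, d) = d/3
J = I*√67954 (J = √(-73730 + (-76)²) = √(-73730 + 5776) = √(-67954) = I*√67954 ≈ 260.68*I)
E = 246 + I*√67954 ≈ 246.0 + 260.68*I
(y(W(4, 6))*(-565) + 242435)/(393894 + E) = (((⅓)*6)*(-565) + 242435)/(393894 + (246 + I*√67954)) = (2*(-565) + 242435)/(394140 + I*√67954) = (-1130 + 242435)/(394140 + I*√67954) = 241305/(394140 + I*√67954)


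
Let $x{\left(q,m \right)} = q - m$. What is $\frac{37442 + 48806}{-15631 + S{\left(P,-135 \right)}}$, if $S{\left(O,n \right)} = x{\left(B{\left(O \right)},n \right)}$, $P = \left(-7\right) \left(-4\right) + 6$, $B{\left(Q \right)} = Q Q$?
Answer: $- \frac{21562}{3585} \approx -6.0145$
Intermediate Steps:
$B{\left(Q \right)} = Q^{2}$
$P = 34$ ($P = 28 + 6 = 34$)
$S{\left(O,n \right)} = O^{2} - n$
$\frac{37442 + 48806}{-15631 + S{\left(P,-135 \right)}} = \frac{37442 + 48806}{-15631 - \left(-135 - 34^{2}\right)} = \frac{86248}{-15631 + \left(1156 + 135\right)} = \frac{86248}{-15631 + 1291} = \frac{86248}{-14340} = 86248 \left(- \frac{1}{14340}\right) = - \frac{21562}{3585}$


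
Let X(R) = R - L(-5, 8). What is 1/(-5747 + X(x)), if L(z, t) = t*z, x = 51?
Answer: -1/5656 ≈ -0.00017680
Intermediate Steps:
X(R) = 40 + R (X(R) = R - 8*(-5) = R - 1*(-40) = R + 40 = 40 + R)
1/(-5747 + X(x)) = 1/(-5747 + (40 + 51)) = 1/(-5747 + 91) = 1/(-5656) = -1/5656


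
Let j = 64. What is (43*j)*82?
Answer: 225664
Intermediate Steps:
(43*j)*82 = (43*64)*82 = 2752*82 = 225664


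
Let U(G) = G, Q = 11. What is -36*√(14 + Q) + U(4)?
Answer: -176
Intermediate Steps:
-36*√(14 + Q) + U(4) = -36*√(14 + 11) + 4 = -36*√25 + 4 = -36*5 + 4 = -180 + 4 = -176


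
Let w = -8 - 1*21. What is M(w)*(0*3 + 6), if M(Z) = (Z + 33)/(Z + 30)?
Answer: 24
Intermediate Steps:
w = -29 (w = -8 - 21 = -29)
M(Z) = (33 + Z)/(30 + Z)
M(w)*(0*3 + 6) = ((33 - 29)/(30 - 29))*(0*3 + 6) = (4/1)*(0 + 6) = (1*4)*6 = 4*6 = 24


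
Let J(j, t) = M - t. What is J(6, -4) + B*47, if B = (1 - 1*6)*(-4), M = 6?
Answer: 950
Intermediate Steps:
J(j, t) = 6 - t
B = 20 (B = (1 - 6)*(-4) = -5*(-4) = 20)
J(6, -4) + B*47 = (6 - 1*(-4)) + 20*47 = (6 + 4) + 940 = 10 + 940 = 950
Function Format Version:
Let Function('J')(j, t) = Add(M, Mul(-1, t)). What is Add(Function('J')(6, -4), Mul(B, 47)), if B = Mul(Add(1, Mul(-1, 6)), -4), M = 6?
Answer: 950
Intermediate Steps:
Function('J')(j, t) = Add(6, Mul(-1, t))
B = 20 (B = Mul(Add(1, -6), -4) = Mul(-5, -4) = 20)
Add(Function('J')(6, -4), Mul(B, 47)) = Add(Add(6, Mul(-1, -4)), Mul(20, 47)) = Add(Add(6, 4), 940) = Add(10, 940) = 950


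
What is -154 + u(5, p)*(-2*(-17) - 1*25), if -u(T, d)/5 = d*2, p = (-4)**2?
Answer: -1594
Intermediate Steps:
p = 16
u(T, d) = -10*d (u(T, d) = -5*d*2 = -10*d)
-154 + u(5, p)*(-2*(-17) - 1*25) = -154 + (-10*16)*(-2*(-17) - 1*25) = -154 - 160*(34 - 25) = -154 - 160*9 = -154 - 1440 = -1594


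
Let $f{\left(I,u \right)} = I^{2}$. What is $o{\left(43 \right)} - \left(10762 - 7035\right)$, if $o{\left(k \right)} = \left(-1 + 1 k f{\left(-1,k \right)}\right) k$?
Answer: $-1921$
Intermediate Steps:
$o{\left(k \right)} = k \left(-1 + k\right)$ ($o{\left(k \right)} = \left(-1 + 1 k \left(-1\right)^{2}\right) k = \left(-1 + k 1\right) k = \left(-1 + k\right) k = k \left(-1 + k\right)$)
$o{\left(43 \right)} - \left(10762 - 7035\right) = 43 \left(-1 + 43\right) - \left(10762 - 7035\right) = 43 \cdot 42 - 3727 = 1806 - 3727 = -1921$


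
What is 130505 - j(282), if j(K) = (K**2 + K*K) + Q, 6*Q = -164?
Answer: -85547/3 ≈ -28516.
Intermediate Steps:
Q = -82/3 (Q = (1/6)*(-164) = -82/3 ≈ -27.333)
j(K) = -82/3 + 2*K**2 (j(K) = (K**2 + K*K) - 82/3 = (K**2 + K**2) - 82/3 = 2*K**2 - 82/3 = -82/3 + 2*K**2)
130505 - j(282) = 130505 - (-82/3 + 2*282**2) = 130505 - (-82/3 + 2*79524) = 130505 - (-82/3 + 159048) = 130505 - 1*477062/3 = 130505 - 477062/3 = -85547/3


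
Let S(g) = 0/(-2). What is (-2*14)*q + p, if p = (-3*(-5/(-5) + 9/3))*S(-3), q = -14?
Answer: 392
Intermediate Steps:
S(g) = 0 (S(g) = 0*(-1/2) = 0)
p = 0 (p = -3*(-5/(-5) + 9/3)*0 = -3*(-5*(-1/5) + 9*(1/3))*0 = -3*(1 + 3)*0 = -3*4*0 = -12*0 = 0)
(-2*14)*q + p = -2*14*(-14) + 0 = -28*(-14) + 0 = 392 + 0 = 392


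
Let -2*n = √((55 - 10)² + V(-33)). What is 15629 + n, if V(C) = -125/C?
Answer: 15629 - 5*√88374/66 ≈ 15606.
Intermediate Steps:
n = -5*√88374/66 (n = -√((55 - 10)² - 125/(-33))/2 = -√(45² - 125*(-1/33))/2 = -√(2025 + 125/33)/2 = -5*√88374/66 ≈ -22.521)
15629 + n = 15629 - 5*√88374/66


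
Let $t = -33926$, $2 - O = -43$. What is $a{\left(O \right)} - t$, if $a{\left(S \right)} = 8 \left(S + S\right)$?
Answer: $34646$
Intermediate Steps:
$O = 45$ ($O = 2 - -43 = 2 + 43 = 45$)
$a{\left(S \right)} = 16 S$ ($a{\left(S \right)} = 8 \cdot 2 S = 16 S$)
$a{\left(O \right)} - t = 16 \cdot 45 - -33926 = 720 + 33926 = 34646$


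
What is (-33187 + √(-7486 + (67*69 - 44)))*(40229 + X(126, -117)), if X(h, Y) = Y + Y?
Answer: -1327314065 + 119985*I*√323 ≈ -1.3273e+9 + 2.1564e+6*I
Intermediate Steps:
X(h, Y) = 2*Y
(-33187 + √(-7486 + (67*69 - 44)))*(40229 + X(126, -117)) = (-33187 + √(-7486 + (67*69 - 44)))*(40229 + 2*(-117)) = (-33187 + √(-7486 + (4623 - 44)))*(40229 - 234) = (-33187 + √(-7486 + 4579))*39995 = (-33187 + √(-2907))*39995 = (-33187 + 3*I*√323)*39995 = -1327314065 + 119985*I*√323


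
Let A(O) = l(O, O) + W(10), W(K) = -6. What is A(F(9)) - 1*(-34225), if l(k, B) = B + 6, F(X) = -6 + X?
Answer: 34228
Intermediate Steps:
l(k, B) = 6 + B
A(O) = O (A(O) = (6 + O) - 6 = O)
A(F(9)) - 1*(-34225) = (-6 + 9) - 1*(-34225) = 3 + 34225 = 34228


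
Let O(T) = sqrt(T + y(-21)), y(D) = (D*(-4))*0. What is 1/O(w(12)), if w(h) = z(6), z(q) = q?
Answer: sqrt(6)/6 ≈ 0.40825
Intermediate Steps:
y(D) = 0 (y(D) = -4*D*0 = 0)
w(h) = 6
O(T) = sqrt(T) (O(T) = sqrt(T + 0) = sqrt(T))
1/O(w(12)) = 1/(sqrt(6)) = sqrt(6)/6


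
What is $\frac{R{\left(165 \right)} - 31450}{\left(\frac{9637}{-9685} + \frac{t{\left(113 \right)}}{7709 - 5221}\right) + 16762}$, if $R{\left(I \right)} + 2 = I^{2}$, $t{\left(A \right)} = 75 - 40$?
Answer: $- \frac{101854975560}{403878207479} \approx -0.25219$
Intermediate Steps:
$t{\left(A \right)} = 35$ ($t{\left(A \right)} = 75 - 40 = 35$)
$R{\left(I \right)} = -2 + I^{2}$
$\frac{R{\left(165 \right)} - 31450}{\left(\frac{9637}{-9685} + \frac{t{\left(113 \right)}}{7709 - 5221}\right) + 16762} = \frac{\left(-2 + 165^{2}\right) - 31450}{\left(\frac{9637}{-9685} + \frac{35}{7709 - 5221}\right) + 16762} = \frac{\left(-2 + 27225\right) - 31450}{\left(9637 \left(- \frac{1}{9685}\right) + \frac{35}{2488}\right) + 16762} = \frac{27223 - 31450}{\left(- \frac{9637}{9685} + 35 \cdot \frac{1}{2488}\right) + 16762} = - \frac{4227}{\left(- \frac{9637}{9685} + \frac{35}{2488}\right) + 16762} = - \frac{4227}{- \frac{23637881}{24096280} + 16762} = - \frac{4227}{\frac{403878207479}{24096280}} = \left(-4227\right) \frac{24096280}{403878207479} = - \frac{101854975560}{403878207479}$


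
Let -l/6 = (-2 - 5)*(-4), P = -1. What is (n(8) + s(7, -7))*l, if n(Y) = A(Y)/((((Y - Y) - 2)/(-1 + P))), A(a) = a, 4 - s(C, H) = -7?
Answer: -3192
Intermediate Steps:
s(C, H) = 11 (s(C, H) = 4 - 1*(-7) = 4 + 7 = 11)
n(Y) = Y (n(Y) = Y/((((Y - Y) - 2)/(-1 - 1))) = Y/(((0 - 2)/(-2))) = Y/((-2*(-1/2))) = Y/1 = Y*1 = Y)
l = -168 (l = -6*(-2 - 5)*(-4) = -(-42)*(-4) = -6*28 = -168)
(n(8) + s(7, -7))*l = (8 + 11)*(-168) = 19*(-168) = -3192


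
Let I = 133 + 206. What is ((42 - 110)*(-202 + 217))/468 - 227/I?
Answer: -12556/4407 ≈ -2.8491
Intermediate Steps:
I = 339
((42 - 110)*(-202 + 217))/468 - 227/I = ((42 - 110)*(-202 + 217))/468 - 227/339 = -68*15*(1/468) - 227*1/339 = -1020*1/468 - 227/339 = -85/39 - 227/339 = -12556/4407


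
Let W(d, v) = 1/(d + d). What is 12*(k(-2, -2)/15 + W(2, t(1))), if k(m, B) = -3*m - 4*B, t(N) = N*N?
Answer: 71/5 ≈ 14.200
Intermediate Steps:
t(N) = N²
k(m, B) = -4*B - 3*m
W(d, v) = 1/(2*d)
12*(k(-2, -2)/15 + W(2, t(1))) = 12*((-4*(-2) - 3*(-2))/15 + (½)/2) = 12*((8 + 6)*(1/15) + (½)*(½)) = 12*(14*(1/15) + ¼) = 12*(14/15 + ¼) = 12*(71/60) = 71/5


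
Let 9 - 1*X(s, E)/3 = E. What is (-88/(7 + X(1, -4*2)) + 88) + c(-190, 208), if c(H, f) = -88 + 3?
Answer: 43/29 ≈ 1.4828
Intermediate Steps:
X(s, E) = 27 - 3*E
c(H, f) = -85
(-88/(7 + X(1, -4*2)) + 88) + c(-190, 208) = (-88/(7 + (27 - (-12)*2)) + 88) - 85 = (-88/(7 + (27 - 3*(-8))) + 88) - 85 = (-88/(7 + (27 + 24)) + 88) - 85 = (-88/(7 + 51) + 88) - 85 = (-88/58 + 88) - 85 = (-88*1/58 + 88) - 85 = (-44/29 + 88) - 85 = 2508/29 - 85 = 43/29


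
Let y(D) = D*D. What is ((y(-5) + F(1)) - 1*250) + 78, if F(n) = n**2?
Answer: -146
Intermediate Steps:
y(D) = D**2
((y(-5) + F(1)) - 1*250) + 78 = (((-5)**2 + 1**2) - 1*250) + 78 = ((25 + 1) - 250) + 78 = (26 - 250) + 78 = -224 + 78 = -146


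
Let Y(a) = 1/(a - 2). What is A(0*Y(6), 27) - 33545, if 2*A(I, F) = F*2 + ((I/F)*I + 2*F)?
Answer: -33491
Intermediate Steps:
Y(a) = 1/(-2 + a)
A(I, F) = 2*F + I²/(2*F) (A(I, F) = (F*2 + ((I/F)*I + 2*F))/2 = (2*F + (I²/F + 2*F))/2 = (2*F + (2*F + I²/F))/2 = (4*F + I²/F)/2 = 2*F + I²/(2*F))
A(0*Y(6), 27) - 33545 = (2*27 + (½)*(0/(-2 + 6))²/27) - 33545 = (54 + (½)*(1/27)*(0/4)²) - 33545 = (54 + (½)*(1/27)*(0*(¼))²) - 33545 = (54 + (½)*(1/27)*0²) - 33545 = (54 + (½)*(1/27)*0) - 33545 = (54 + 0) - 33545 = 54 - 33545 = -33491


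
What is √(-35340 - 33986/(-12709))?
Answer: I*√5707638258466/12709 ≈ 187.98*I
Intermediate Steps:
√(-35340 - 33986/(-12709)) = √(-35340 - 33986*(-1/12709)) = √(-35340 + 33986/12709) = √(-449102074/12709) = I*√5707638258466/12709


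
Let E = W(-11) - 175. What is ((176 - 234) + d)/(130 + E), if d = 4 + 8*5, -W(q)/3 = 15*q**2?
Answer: 7/2745 ≈ 0.0025501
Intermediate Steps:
W(q) = -45*q**2
d = 44 (d = 4 + 40 = 44)
E = -5620 (E = -45*(-11)**2 - 175 = -45*121 - 175 = -5445 - 175 = -5620)
((176 - 234) + d)/(130 + E) = ((176 - 234) + 44)/(130 - 5620) = (-58 + 44)/(-5490) = -14*(-1/5490) = 7/2745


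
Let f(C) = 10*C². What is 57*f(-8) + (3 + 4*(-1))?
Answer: 36479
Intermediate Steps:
57*f(-8) + (3 + 4*(-1)) = 57*(10*(-8)²) + (3 + 4*(-1)) = 57*(10*64) + (3 - 4) = 57*640 - 1 = 36480 - 1 = 36479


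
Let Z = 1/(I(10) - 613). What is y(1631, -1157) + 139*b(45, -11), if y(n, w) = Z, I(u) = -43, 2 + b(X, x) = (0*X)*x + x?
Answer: -1185393/656 ≈ -1807.0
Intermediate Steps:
b(X, x) = -2 + x (b(X, x) = -2 + ((0*X)*x + x) = -2 + (0*x + x) = -2 + (0 + x) = -2 + x)
Z = -1/656 (Z = 1/(-43 - 613) = 1/(-656) = -1/656 ≈ -0.0015244)
y(n, w) = -1/656
y(1631, -1157) + 139*b(45, -11) = -1/656 + 139*(-2 - 11) = -1/656 + 139*(-13) = -1/656 - 1807 = -1185393/656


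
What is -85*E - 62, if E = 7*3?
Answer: -1847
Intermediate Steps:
E = 21
-85*E - 62 = -85*21 - 62 = -1785 - 62 = -1847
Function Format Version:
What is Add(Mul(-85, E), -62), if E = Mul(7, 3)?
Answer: -1847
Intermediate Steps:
E = 21
Add(Mul(-85, E), -62) = Add(Mul(-85, 21), -62) = Add(-1785, -62) = -1847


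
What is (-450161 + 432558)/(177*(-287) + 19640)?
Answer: 17603/31159 ≈ 0.56494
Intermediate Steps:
(-450161 + 432558)/(177*(-287) + 19640) = -17603/(-50799 + 19640) = -17603/(-31159) = -17603*(-1/31159) = 17603/31159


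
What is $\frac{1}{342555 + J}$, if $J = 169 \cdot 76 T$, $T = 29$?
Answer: $\frac{1}{715031} \approx 1.3985 \cdot 10^{-6}$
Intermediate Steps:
$J = 372476$ ($J = 169 \cdot 76 \cdot 29 = 12844 \cdot 29 = 372476$)
$\frac{1}{342555 + J} = \frac{1}{342555 + 372476} = \frac{1}{715031}$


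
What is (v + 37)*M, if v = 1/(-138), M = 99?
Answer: 168465/46 ≈ 3662.3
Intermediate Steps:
v = -1/138 ≈ -0.0072464
(v + 37)*M = (-1/138 + 37)*99 = (5105/138)*99 = 168465/46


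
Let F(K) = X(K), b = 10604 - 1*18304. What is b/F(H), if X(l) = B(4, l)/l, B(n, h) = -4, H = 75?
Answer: 144375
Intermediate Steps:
b = -7700 (b = 10604 - 18304 = -7700)
X(l) = -4/l
F(K) = -4/K
b/F(H) = -7700/((-4/75)) = -7700/((-4*1/75)) = -7700/(-4/75) = -7700*(-75/4) = 144375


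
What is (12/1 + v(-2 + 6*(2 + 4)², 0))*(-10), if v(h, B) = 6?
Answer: -180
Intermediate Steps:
(12/1 + v(-2 + 6*(2 + 4)², 0))*(-10) = (12/1 + 6)*(-10) = (12*1 + 6)*(-10) = (12 + 6)*(-10) = 18*(-10) = -180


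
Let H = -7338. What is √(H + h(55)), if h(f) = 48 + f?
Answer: I*√7235 ≈ 85.059*I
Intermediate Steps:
√(H + h(55)) = √(-7338 + (48 + 55)) = √(-7338 + 103) = √(-7235) = I*√7235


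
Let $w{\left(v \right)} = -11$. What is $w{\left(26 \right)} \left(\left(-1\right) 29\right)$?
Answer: $319$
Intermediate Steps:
$w{\left(26 \right)} \left(\left(-1\right) 29\right) = - 11 \left(\left(-1\right) 29\right) = \left(-11\right) \left(-29\right) = 319$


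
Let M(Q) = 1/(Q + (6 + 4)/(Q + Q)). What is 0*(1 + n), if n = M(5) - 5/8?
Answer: 0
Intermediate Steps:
M(Q) = 1/(Q + 5/Q) (M(Q) = 1/(Q + 10/((2*Q))) = 1/(Q + 10*(1/(2*Q))) = 1/(Q + 5/Q))
n = -11/24 (n = 5/(5 + 5²) - 5/8 = 5/(5 + 25) - 5*⅛ = 5/30 - 5/8 = 5*(1/30) - 5/8 = ⅙ - 5/8 = -11/24 ≈ -0.45833)
0*(1 + n) = 0*(1 - 11/24) = 0*(13/24) = 0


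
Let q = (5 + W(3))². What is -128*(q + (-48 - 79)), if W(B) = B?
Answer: 8064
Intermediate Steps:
q = 64 (q = (5 + 3)² = 8² = 64)
-128*(q + (-48 - 79)) = -128*(64 + (-48 - 79)) = -128*(64 - 127) = -128*(-63) = 8064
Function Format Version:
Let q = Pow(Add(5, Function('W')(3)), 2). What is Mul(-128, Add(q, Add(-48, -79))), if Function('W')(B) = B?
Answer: 8064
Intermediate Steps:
q = 64 (q = Pow(Add(5, 3), 2) = Pow(8, 2) = 64)
Mul(-128, Add(q, Add(-48, -79))) = Mul(-128, Add(64, Add(-48, -79))) = Mul(-128, Add(64, -127)) = Mul(-128, -63) = 8064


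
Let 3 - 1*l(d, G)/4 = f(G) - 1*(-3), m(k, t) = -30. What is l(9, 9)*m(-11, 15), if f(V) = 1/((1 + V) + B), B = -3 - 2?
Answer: 24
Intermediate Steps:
B = -5
f(V) = 1/(-4 + V) (f(V) = 1/((1 + V) - 5) = 1/(-4 + V))
l(d, G) = -4/(-4 + G) (l(d, G) = 12 - 4*(1/(-4 + G) - 1*(-3)) = 12 - 4*(1/(-4 + G) + 3) = 12 - 4*(3 + 1/(-4 + G)) = 12 + (-12 - 4/(-4 + G)) = -4/(-4 + G))
l(9, 9)*m(-11, 15) = -4/(-4 + 9)*(-30) = -4/5*(-30) = -4*⅕*(-30) = -⅘*(-30) = 24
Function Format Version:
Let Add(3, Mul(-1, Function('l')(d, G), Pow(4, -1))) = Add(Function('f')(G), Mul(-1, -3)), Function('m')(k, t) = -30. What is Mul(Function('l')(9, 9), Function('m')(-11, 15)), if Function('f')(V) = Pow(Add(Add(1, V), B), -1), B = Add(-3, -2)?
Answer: 24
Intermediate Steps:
B = -5
Function('f')(V) = Pow(Add(-4, V), -1) (Function('f')(V) = Pow(Add(Add(1, V), -5), -1) = Pow(Add(-4, V), -1))
Function('l')(d, G) = Mul(-4, Pow(Add(-4, G), -1)) (Function('l')(d, G) = Add(12, Mul(-4, Add(Pow(Add(-4, G), -1), Mul(-1, -3)))) = Add(12, Mul(-4, Add(Pow(Add(-4, G), -1), 3))) = Add(12, Mul(-4, Add(3, Pow(Add(-4, G), -1)))) = Add(12, Add(-12, Mul(-4, Pow(Add(-4, G), -1)))) = Mul(-4, Pow(Add(-4, G), -1)))
Mul(Function('l')(9, 9), Function('m')(-11, 15)) = Mul(Mul(-4, Pow(Add(-4, 9), -1)), -30) = Mul(Mul(-4, Pow(5, -1)), -30) = Mul(Mul(-4, Rational(1, 5)), -30) = Mul(Rational(-4, 5), -30) = 24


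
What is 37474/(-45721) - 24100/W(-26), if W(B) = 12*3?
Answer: -275806291/411489 ≈ -670.26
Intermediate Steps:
W(B) = 36
37474/(-45721) - 24100/W(-26) = 37474/(-45721) - 24100/36 = 37474*(-1/45721) - 24100*1/36 = -37474/45721 - 6025/9 = -275806291/411489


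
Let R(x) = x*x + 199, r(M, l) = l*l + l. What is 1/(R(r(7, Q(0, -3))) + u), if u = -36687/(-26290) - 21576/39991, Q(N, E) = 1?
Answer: 36253910/7390575343 ≈ 0.0049054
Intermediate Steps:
r(M, l) = l + l**2 (r(M, l) = l**2 + l = l + l**2)
R(x) = 199 + x**2 (R(x) = x**2 + 199 = 199 + x**2)
u = 31031613/36253910 (u = -36687*(-1/26290) - 21576*1/39991 = 36687/26290 - 744/1379 = 31031613/36253910 ≈ 0.85595)
1/(R(r(7, Q(0, -3))) + u) = 1/((199 + (1*(1 + 1))**2) + 31031613/36253910) = 1/((199 + (1*2)**2) + 31031613/36253910) = 1/((199 + 2**2) + 31031613/36253910) = 1/((199 + 4) + 31031613/36253910) = 1/(203 + 31031613/36253910) = 1/(7390575343/36253910) = 36253910/7390575343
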